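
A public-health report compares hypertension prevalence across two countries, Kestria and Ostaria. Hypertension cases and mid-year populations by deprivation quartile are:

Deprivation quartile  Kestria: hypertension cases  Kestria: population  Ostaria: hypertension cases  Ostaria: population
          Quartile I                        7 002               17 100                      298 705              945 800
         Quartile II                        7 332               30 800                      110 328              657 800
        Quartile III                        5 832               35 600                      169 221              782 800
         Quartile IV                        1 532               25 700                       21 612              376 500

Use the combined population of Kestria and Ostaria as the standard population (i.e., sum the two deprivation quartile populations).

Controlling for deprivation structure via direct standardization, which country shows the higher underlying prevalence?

Kestria

Deprivation-specific rates per 1 000 for Kestria: 409.474, 238.052, 163.820, 59.611.
For Ostaria: 315.823, 167.723, 216.174, 57.402.
Combined standard total = 2 872 100; weights = 0.3353, 0.2398, 0.2849, 0.1400.
Kestria: 0.3353×409.474 + 0.2398×238.052 + 0.2849×163.820 + 0.1400×59.611 = 249.3822 per 1 000.
Ostaria: 0.3353×315.823 + 0.2398×167.723 + 0.2849×216.174 + 0.1400×57.402 = 215.7319 per 1 000.
The crude rates (198.70 vs 217.11) would put Ostaria higher, but that reflects its deprivation composition; once standardized to a common deprivation structure, Kestria has the higher underlying rate.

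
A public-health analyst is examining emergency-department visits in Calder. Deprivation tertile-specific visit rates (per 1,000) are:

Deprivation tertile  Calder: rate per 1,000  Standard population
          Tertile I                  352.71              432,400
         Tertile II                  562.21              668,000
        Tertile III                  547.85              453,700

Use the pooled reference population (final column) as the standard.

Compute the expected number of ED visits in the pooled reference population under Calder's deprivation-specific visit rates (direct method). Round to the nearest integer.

Expected ED visits = Σ (standard pop × deprivation-specific rate ÷ 1,000)
= 432,400×352.71/1,000 + 668,000×562.21/1,000 + 453,700×547.85/1,000
= 152511.80 + 375556.28 + 248559.55 = 776627.63.

776628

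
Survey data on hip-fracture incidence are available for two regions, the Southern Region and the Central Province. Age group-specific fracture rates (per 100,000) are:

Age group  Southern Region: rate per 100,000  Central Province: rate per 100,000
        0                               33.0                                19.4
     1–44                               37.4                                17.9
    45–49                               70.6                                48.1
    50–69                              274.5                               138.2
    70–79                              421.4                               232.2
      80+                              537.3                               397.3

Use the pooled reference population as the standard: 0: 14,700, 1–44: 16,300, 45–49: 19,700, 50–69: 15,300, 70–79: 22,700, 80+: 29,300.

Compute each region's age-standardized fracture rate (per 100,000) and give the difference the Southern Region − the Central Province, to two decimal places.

Standard total = 118,000; weights = 0.1246, 0.1381, 0.1669, 0.1297, 0.1924, 0.2483.
The Southern Region: 0.1246×33.0 + 0.1381×37.4 + 0.1669×70.6 + 0.1297×274.5 + 0.1924×421.4 + 0.2483×537.3 = 271.1361 per 100,000.
The Central Province: 0.1246×19.4 + 0.1381×17.9 + 0.1669×48.1 + 0.1297×138.2 + 0.1924×232.2 + 0.2483×397.3 = 174.1594 per 100,000.
Difference = 271.1361 − 174.1594 = 96.9767.

96.98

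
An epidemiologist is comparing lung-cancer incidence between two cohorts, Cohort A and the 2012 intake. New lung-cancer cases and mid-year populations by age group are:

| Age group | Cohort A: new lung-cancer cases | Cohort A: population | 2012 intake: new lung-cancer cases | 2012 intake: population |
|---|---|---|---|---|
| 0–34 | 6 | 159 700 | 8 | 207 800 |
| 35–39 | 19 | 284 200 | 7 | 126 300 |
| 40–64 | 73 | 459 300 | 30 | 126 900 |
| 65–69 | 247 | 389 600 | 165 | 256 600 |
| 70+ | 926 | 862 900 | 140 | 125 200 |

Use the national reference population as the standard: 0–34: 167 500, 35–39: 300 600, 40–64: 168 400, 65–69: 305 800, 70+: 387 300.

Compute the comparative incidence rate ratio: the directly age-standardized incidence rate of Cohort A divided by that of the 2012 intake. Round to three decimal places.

Age-specific rates per 100 000 for Cohort A: 3.76, 6.69, 15.89, 63.40, 107.31.
For the 2012 intake: 3.85, 5.54, 23.64, 64.30, 111.82.
Standard total = 1 329 600; weights = 0.1260, 0.2261, 0.1267, 0.2300, 0.2913.
Cohort A: 0.1260×3.76 + 0.2261×6.69 + 0.1267×15.89 + 0.2300×63.40 + 0.2913×107.31 = 49.8382 per 100 000.
The 2012 intake: 0.1260×3.85 + 0.2261×5.54 + 0.1267×23.64 + 0.2300×64.30 + 0.2913×111.82 = 52.0938 per 100 000.
Ratio = 49.8382 ÷ 52.0938 = 0.95670.

0.957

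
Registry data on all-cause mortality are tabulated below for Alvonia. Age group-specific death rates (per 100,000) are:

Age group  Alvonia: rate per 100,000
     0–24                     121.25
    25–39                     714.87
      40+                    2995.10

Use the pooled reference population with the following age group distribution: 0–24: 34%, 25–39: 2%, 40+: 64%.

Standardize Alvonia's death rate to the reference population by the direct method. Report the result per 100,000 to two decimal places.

1972.39

Standard weights: 0.34, 0.02, 0.64.
Standardized rate: 0.3400×121.25 + 0.0200×714.87 + 0.6400×2995.10 = 1972.3864 per 100,000.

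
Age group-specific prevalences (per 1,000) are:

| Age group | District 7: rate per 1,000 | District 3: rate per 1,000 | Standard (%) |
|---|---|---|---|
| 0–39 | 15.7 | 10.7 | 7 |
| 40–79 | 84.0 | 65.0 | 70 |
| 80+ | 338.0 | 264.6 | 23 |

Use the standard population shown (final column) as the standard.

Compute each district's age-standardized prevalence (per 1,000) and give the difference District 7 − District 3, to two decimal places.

30.53

Standard weights: 0.07, 0.70, 0.23.
District 7: 0.0700×15.7 + 0.7000×84.0 + 0.2300×338.0 = 137.6390 per 1,000.
District 3: 0.0700×10.7 + 0.7000×65.0 + 0.2300×264.6 = 107.1070 per 1,000.
Difference = 137.6390 − 107.1070 = 30.5320.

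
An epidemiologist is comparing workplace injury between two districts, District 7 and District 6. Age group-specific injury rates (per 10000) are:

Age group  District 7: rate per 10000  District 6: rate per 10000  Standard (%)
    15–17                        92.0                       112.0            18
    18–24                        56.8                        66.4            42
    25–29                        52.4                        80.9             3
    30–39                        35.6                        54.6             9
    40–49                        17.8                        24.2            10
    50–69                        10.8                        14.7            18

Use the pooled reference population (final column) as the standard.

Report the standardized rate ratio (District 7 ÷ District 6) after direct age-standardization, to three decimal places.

Standard weights: 0.18, 0.42, 0.03, 0.09, 0.10, 0.18.
District 7: 0.1800×92.0 + 0.4200×56.8 + 0.0300×52.4 + 0.0900×35.6 + 0.1000×17.8 + 0.1800×10.8 = 48.9160 per 10000.
District 6: 0.1800×112.0 + 0.4200×66.4 + 0.0300×80.9 + 0.0900×54.6 + 0.1000×24.2 + 0.1800×14.7 = 60.4550 per 10000.
Ratio = 48.9160 ÷ 60.4550 = 0.80913.

0.809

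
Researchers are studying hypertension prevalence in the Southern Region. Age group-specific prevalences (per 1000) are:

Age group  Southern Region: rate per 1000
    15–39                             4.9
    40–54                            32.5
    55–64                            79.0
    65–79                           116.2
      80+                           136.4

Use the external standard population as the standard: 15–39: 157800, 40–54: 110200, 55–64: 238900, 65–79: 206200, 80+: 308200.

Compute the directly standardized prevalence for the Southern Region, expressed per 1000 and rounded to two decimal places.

Standard total = 1021300; weights = 0.1545, 0.1079, 0.2339, 0.2019, 0.3018.
Standardized rate: 0.1545×4.9 + 0.1079×32.5 + 0.2339×79.0 + 0.2019×116.2 + 0.3018×136.4 = 87.3658 per 1000.

87.37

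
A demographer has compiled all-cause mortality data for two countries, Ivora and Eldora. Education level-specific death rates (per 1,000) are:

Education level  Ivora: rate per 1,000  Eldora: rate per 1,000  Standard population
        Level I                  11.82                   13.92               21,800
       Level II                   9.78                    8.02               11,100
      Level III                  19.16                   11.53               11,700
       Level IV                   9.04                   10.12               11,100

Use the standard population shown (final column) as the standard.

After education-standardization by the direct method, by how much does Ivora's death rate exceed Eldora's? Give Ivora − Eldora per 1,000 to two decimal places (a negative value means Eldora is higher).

Standard total = 55,700; weights = 0.3914, 0.1993, 0.2101, 0.1993.
Ivora: 0.3914×11.82 + 0.1993×9.78 + 0.2101×19.16 + 0.1993×9.04 = 12.4013 per 1,000.
Eldora: 0.3914×13.92 + 0.1993×8.02 + 0.2101×11.53 + 0.1993×10.12 = 11.4849 per 1,000.
Difference = 12.4013 − 11.4849 = 0.9163.

0.92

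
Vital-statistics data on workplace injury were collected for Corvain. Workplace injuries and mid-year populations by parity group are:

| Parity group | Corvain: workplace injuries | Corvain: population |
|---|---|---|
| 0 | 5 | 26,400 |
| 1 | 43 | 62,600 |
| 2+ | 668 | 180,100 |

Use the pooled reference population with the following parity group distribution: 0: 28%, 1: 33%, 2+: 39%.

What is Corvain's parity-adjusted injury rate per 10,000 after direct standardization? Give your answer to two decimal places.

Parity-specific rates per 10,000 for Corvain: 1.89, 6.87, 37.09.
Standard weights: 0.28, 0.33, 0.39.
Standardized rate: 0.2800×1.89 + 0.3300×6.87 + 0.3900×37.09 = 17.2624 per 10,000.

17.26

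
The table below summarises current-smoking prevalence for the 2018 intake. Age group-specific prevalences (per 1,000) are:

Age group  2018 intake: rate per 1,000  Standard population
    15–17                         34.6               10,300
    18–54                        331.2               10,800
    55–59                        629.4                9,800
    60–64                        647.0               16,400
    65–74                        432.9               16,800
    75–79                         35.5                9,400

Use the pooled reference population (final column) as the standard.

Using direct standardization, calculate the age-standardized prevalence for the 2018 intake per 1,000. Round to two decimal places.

Standard total = 73,500; weights = 0.1401, 0.1469, 0.1333, 0.2231, 0.2286, 0.1279.
Standardized rate: 0.1401×34.6 + 0.1469×331.2 + 0.1333×629.4 + 0.2231×647.0 + 0.2286×432.9 + 0.1279×35.5 = 385.2882 per 1,000.

385.29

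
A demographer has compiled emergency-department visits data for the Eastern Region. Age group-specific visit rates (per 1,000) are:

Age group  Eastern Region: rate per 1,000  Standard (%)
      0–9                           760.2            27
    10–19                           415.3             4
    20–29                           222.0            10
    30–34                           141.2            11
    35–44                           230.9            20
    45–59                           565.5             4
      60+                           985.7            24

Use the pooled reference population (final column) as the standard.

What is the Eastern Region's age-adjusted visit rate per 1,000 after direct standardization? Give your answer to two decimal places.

Standard weights: 0.27, 0.04, 0.10, 0.11, 0.20, 0.04, 0.24.
Standardized rate: 0.2700×760.2 + 0.0400×415.3 + 0.1000×222.0 + 0.1100×141.2 + 0.2000×230.9 + 0.0400×565.5 + 0.2400×985.7 = 564.9660 per 1,000.

564.97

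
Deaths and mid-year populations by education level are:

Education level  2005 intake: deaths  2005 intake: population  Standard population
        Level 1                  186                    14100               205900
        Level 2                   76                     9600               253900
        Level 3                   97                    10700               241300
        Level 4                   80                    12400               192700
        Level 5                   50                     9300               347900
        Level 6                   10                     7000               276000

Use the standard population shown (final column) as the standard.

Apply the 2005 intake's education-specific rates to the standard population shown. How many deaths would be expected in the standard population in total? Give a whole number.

Education-specific rates per 1000 for the 2005 intake: 13.191, 7.917, 9.065, 6.452, 5.376, 1.429.
Expected deaths = Σ (standard pop × education-specific rate ÷ 1000)
= 205900×13.191/1000 + 253900×7.917/1000 + 241300×9.065/1000 + 192700×6.452/1000 + 347900×5.376/1000 + 276000×1.429/1000
= 2716.13 + 2010.04 + 2187.49 + 1243.23 + 1870.43 + 394.29 = 10421.60.

10422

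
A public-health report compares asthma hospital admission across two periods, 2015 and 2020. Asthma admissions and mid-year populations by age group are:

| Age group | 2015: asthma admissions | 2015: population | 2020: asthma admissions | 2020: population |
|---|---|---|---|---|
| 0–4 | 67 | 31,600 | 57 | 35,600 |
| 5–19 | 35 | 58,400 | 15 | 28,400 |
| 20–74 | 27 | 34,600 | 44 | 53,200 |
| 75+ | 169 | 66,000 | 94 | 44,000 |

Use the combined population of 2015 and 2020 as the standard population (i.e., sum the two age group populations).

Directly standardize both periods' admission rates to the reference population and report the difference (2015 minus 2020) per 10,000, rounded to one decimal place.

2.4

Age-specific rates per 10,000 for 2015: 21.20, 5.99, 7.80, 25.61.
For 2020: 16.01, 5.28, 8.27, 21.36.
Combined standard total = 351,800; weights = 0.1910, 0.2467, 0.2496, 0.3127.
2015: 0.1910×21.20 + 0.2467×5.99 + 0.2496×7.80 + 0.3127×25.61 = 15.4827 per 10,000.
2020: 0.1910×16.01 + 0.2467×5.28 + 0.2496×8.27 + 0.3127×21.36 = 13.1057 per 10,000.
Difference = 15.4827 − 13.1057 = 2.3771.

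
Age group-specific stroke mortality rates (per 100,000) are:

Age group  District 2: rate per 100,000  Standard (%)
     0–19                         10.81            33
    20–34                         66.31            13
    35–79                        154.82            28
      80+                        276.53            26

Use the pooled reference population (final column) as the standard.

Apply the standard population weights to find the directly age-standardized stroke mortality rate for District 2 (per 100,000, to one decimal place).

Standard weights: 0.33, 0.13, 0.28, 0.26.
Standardized rate: 0.3300×10.81 + 0.1300×66.31 + 0.2800×154.82 + 0.2600×276.53 = 127.4350 per 100,000.

127.4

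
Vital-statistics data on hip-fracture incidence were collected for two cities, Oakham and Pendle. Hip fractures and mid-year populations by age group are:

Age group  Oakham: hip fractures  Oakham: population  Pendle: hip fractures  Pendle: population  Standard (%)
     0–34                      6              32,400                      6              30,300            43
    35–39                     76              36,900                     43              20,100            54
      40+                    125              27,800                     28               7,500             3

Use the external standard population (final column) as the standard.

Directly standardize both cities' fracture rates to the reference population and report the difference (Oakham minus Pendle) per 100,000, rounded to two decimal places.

Age-specific rates per 100,000 for Oakham: 18.52, 205.96, 449.64.
For Pendle: 19.80, 213.93, 373.33.
Standard weights: 0.43, 0.54, 0.03.
Oakham: 0.4300×18.52 + 0.5400×205.96 + 0.0300×449.64 = 132.6717 per 100,000.
Pendle: 0.4300×19.80 + 0.5400×213.93 + 0.0300×373.33 = 135.2372 per 100,000.
Difference = 132.6717 − 135.2372 = -2.5656.

-2.57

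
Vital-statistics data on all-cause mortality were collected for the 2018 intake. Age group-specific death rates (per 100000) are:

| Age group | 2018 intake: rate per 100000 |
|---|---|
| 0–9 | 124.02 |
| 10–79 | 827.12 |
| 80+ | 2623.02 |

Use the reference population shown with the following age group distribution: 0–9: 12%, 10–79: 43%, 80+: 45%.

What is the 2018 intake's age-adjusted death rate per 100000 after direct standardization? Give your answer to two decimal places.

Standard weights: 0.12, 0.43, 0.45.
Standardized rate: 0.1200×124.02 + 0.4300×827.12 + 0.4500×2623.02 = 1550.9030 per 100000.

1550.90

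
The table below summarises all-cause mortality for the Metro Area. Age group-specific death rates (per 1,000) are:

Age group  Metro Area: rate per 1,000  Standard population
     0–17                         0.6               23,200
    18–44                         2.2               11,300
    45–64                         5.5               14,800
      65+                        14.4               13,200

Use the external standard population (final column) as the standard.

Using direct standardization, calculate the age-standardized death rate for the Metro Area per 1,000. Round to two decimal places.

4.96

Standard total = 62,500; weights = 0.3712, 0.1808, 0.2368, 0.2112.
Standardized rate: 0.3712×0.6 + 0.1808×2.2 + 0.2368×5.5 + 0.2112×14.4 = 4.9642 per 1,000.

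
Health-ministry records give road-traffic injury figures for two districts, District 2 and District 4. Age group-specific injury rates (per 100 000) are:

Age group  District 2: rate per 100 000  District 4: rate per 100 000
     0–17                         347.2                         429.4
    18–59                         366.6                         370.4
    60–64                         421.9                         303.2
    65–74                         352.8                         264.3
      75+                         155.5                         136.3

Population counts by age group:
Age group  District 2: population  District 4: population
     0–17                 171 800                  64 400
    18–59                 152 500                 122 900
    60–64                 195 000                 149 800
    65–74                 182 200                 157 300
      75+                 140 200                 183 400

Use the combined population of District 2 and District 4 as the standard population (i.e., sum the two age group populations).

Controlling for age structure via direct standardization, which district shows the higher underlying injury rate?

District 2

Combined standard total = 1 519 500; weights = 0.1554, 0.1812, 0.2269, 0.2234, 0.2130.
District 2: 0.1554×347.2 + 0.1812×366.6 + 0.2269×421.9 + 0.2234×352.8 + 0.2130×155.5 = 328.0927 per 100 000.
District 4: 0.1554×429.4 + 0.1812×370.4 + 0.2269×303.2 + 0.2234×264.3 + 0.2130×136.3 = 290.7617 per 100 000.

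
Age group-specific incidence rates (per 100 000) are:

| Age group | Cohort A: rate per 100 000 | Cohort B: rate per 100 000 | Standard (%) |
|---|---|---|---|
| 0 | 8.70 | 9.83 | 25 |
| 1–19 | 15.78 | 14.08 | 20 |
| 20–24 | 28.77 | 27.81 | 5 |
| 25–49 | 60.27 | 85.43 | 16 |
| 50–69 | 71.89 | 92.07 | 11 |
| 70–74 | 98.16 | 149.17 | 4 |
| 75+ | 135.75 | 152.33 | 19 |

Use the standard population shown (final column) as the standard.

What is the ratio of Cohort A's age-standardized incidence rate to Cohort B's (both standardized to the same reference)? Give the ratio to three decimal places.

Standard weights: 0.25, 0.20, 0.05, 0.16, 0.11, 0.04, 0.19.
Cohort A: 0.2500×8.70 + 0.2000×15.78 + 0.0500×28.77 + 0.1600×60.27 + 0.1100×71.89 + 0.0400×98.16 + 0.1900×135.75 = 54.0395 per 100 000.
Cohort B: 0.2500×9.83 + 0.2000×14.08 + 0.0500×27.81 + 0.1600×85.43 + 0.1100×92.07 + 0.0400×149.17 + 0.1900×152.33 = 65.3700 per 100 000.
Ratio = 54.0395 ÷ 65.3700 = 0.82667.

0.827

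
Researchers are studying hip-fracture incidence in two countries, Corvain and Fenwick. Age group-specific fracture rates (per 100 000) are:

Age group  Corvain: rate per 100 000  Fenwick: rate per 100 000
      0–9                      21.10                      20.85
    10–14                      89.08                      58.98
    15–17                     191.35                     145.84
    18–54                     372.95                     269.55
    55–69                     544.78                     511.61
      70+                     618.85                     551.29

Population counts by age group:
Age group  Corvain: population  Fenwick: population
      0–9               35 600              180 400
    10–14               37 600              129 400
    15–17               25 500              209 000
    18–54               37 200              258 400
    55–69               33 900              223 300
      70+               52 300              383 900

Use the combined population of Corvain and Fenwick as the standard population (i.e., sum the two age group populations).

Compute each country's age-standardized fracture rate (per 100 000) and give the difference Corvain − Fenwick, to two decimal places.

52.49

Combined standard total = 1 606 500; weights = 0.1345, 0.1040, 0.1460, 0.1840, 0.1601, 0.2715.
Corvain: 0.1345×21.10 + 0.1040×89.08 + 0.1460×191.35 + 0.1840×372.95 + 0.1601×544.78 + 0.2715×618.85 = 363.9025 per 100 000.
Fenwick: 0.1345×20.85 + 0.1040×58.98 + 0.1460×145.84 + 0.1840×269.55 + 0.1601×511.61 + 0.2715×551.29 = 311.4164 per 100 000.
Difference = 363.9025 − 311.4164 = 52.4860.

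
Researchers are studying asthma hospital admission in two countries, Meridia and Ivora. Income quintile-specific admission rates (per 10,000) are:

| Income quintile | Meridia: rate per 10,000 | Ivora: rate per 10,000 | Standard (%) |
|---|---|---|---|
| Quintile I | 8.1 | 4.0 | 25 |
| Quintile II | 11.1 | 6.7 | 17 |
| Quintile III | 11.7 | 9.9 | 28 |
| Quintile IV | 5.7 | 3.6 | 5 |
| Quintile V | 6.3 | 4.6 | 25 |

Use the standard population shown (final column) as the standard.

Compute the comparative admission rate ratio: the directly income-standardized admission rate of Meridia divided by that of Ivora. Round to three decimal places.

1.450

Standard weights: 0.25, 0.17, 0.28, 0.05, 0.25.
Meridia: 0.2500×8.1 + 0.1700×11.1 + 0.2800×11.7 + 0.0500×5.7 + 0.2500×6.3 = 9.0480 per 10,000.
Ivora: 0.2500×4.0 + 0.1700×6.7 + 0.2800×9.9 + 0.0500×3.6 + 0.2500×4.6 = 6.2410 per 10,000.
Ratio = 9.0480 ÷ 6.2410 = 1.44977.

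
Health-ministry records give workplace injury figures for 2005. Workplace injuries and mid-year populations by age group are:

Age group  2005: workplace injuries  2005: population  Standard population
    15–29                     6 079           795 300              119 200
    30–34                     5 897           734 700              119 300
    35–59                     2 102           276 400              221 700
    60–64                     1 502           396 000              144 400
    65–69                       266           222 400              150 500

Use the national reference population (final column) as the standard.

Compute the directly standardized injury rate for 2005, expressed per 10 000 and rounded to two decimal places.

56.71

Age-specific rates per 10 000 for 2005: 76.44, 80.26, 76.05, 37.93, 11.96.
Standard total = 755 100; weights = 0.1579, 0.1580, 0.2936, 0.1912, 0.1993.
Standardized rate: 0.1579×76.44 + 0.1580×80.26 + 0.2936×76.05 + 0.1912×37.93 + 0.1993×11.96 = 56.7129 per 10 000.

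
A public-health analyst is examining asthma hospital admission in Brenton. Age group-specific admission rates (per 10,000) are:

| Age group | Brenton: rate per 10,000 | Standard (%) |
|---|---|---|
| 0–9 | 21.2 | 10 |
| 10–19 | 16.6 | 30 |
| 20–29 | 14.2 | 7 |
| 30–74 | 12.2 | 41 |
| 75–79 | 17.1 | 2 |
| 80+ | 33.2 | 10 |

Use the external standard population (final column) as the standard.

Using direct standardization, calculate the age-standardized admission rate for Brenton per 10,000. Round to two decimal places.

16.76

Standard weights: 0.10, 0.30, 0.07, 0.41, 0.02, 0.10.
Standardized rate: 0.1000×21.2 + 0.3000×16.6 + 0.0700×14.2 + 0.4100×12.2 + 0.0200×17.1 + 0.1000×33.2 = 16.7580 per 10,000.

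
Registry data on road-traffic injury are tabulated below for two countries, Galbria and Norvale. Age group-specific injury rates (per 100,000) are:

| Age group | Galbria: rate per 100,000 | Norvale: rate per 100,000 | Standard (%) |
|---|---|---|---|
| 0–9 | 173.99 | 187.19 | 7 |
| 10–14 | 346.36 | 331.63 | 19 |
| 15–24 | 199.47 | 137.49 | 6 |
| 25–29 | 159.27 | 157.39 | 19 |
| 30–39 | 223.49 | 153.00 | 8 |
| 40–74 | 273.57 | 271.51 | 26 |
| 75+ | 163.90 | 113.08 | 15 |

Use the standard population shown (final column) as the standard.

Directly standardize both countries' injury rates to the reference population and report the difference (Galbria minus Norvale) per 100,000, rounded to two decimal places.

Standard weights: 0.07, 0.19, 0.06, 0.19, 0.08, 0.26, 0.15.
Galbria: 0.0700×173.99 + 0.1900×346.36 + 0.0600×199.47 + 0.1900×159.27 + 0.0800×223.49 + 0.2600×273.57 + 0.1500×163.90 = 233.8096 per 100,000.
Norvale: 0.0700×187.19 + 0.1900×331.63 + 0.0600×137.49 + 0.1900×157.39 + 0.0800×153.00 + 0.2600×271.51 + 0.1500×113.08 = 214.0611 per 100,000.
Difference = 233.8096 − 214.0611 = 19.7485.

19.75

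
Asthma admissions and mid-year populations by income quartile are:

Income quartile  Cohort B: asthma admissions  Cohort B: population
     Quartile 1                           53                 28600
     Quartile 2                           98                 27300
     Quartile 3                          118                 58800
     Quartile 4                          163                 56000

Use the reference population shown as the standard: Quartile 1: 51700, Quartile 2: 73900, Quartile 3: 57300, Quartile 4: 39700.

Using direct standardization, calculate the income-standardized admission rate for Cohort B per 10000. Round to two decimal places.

Income-specific rates per 10000 for Cohort B: 18.53, 35.90, 20.07, 29.11.
Standard total = 222600; weights = 0.2323, 0.3320, 0.2574, 0.1783.
Standardized rate: 0.2323×18.53 + 0.3320×35.90 + 0.2574×20.07 + 0.1783×29.11 = 26.5784 per 10000.

26.58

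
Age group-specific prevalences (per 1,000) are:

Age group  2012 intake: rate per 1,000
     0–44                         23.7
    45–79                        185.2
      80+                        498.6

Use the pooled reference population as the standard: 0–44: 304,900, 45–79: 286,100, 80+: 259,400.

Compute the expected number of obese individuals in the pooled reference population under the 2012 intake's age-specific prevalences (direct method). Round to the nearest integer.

Expected obese individuals = Σ (standard pop × age-specific rate ÷ 1,000)
= 304,900×23.7/1,000 + 286,100×185.2/1,000 + 259,400×498.6/1,000
= 7226.13 + 52985.72 + 129336.84 = 189548.69.

189549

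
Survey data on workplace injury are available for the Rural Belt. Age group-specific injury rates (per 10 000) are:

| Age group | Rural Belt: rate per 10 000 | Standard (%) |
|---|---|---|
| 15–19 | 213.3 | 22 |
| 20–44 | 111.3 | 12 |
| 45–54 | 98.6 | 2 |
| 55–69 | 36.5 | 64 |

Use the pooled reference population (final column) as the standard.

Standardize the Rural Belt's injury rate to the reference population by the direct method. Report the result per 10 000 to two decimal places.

85.61

Standard weights: 0.22, 0.12, 0.02, 0.64.
Standardized rate: 0.2200×213.3 + 0.1200×111.3 + 0.0200×98.6 + 0.6400×36.5 = 85.6140 per 10 000.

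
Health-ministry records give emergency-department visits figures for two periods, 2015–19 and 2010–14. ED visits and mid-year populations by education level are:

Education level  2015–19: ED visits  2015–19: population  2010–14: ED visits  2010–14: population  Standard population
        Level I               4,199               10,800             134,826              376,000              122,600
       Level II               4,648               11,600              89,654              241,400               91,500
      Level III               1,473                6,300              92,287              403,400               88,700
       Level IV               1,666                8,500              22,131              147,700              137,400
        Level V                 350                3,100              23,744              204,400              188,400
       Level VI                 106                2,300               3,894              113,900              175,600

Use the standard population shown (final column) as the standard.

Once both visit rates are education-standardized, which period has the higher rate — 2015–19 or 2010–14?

2015–19

Education-specific rates per 1,000 for 2015–19: 388.796, 400.690, 233.810, 196.000, 112.903, 46.087.
For 2010–14: 358.580, 371.392, 228.773, 149.838, 116.164, 34.188.
Standard total = 804,200; weights = 0.1524, 0.1138, 0.1103, 0.1709, 0.2343, 0.2184.
2015–19: 0.1524×388.796 + 0.1138×400.690 + 0.1103×233.810 + 0.1709×196.000 + 0.2343×112.903 + 0.2184×46.087 = 200.6499 per 1,000.
2010–14: 0.1524×358.580 + 0.1138×371.392 + 0.1103×228.773 + 0.1709×149.838 + 0.2343×116.164 + 0.2184×34.188 = 182.4333 per 1,000.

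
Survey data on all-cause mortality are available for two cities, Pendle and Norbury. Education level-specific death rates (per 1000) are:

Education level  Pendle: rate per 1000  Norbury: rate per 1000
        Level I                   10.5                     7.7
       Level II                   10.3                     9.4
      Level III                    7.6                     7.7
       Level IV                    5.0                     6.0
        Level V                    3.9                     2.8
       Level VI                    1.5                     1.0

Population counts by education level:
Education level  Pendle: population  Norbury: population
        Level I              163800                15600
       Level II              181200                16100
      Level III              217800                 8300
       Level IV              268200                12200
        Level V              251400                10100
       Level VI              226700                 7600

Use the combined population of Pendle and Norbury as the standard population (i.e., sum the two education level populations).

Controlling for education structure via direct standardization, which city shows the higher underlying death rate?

Combined standard total = 1379000; weights = 0.1301, 0.1431, 0.1640, 0.2033, 0.1896, 0.1699.
Pendle: 0.1301×10.5 + 0.1431×10.3 + 0.1640×7.6 + 0.2033×5.0 + 0.1896×3.9 + 0.1699×1.5 = 6.0968 per 1000.
Norbury: 0.1301×7.7 + 0.1431×9.4 + 0.1640×7.7 + 0.2033×6.0 + 0.1896×2.8 + 0.1699×1.0 = 5.5300 per 1000.
The crude rates (6.04 vs 6.36) would put Norbury higher, but that reflects its education composition; once standardized to a common education structure, Pendle has the higher underlying rate.

Pendle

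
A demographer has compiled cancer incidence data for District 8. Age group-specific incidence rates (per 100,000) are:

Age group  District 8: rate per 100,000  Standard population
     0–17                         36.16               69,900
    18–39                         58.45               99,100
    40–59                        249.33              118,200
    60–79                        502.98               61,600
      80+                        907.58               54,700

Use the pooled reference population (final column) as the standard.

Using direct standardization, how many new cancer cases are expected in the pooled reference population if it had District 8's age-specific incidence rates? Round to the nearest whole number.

1184

Expected new cancer cases = Σ (standard pop × age-specific rate ÷ 100,000)
= 69,900×36.16/100,000 + 99,100×58.45/100,000 + 118,200×249.33/100,000 + 61,600×502.98/100,000 + 54,700×907.58/100,000
= 25.28 + 57.92 + 294.71 + 309.84 + 496.45 = 1184.19.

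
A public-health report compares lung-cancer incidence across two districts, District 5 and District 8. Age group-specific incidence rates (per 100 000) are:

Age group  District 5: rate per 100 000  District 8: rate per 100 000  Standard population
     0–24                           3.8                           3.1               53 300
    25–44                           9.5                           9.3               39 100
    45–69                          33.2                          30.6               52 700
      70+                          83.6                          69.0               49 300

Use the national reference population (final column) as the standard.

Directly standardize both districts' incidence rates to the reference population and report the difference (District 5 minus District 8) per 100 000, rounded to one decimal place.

4.6

Standard total = 194 400; weights = 0.2742, 0.2011, 0.2711, 0.2536.
District 5: 0.2742×3.8 + 0.2011×9.5 + 0.2711×33.2 + 0.2536×83.6 = 33.1539 per 100 000.
District 8: 0.2742×3.1 + 0.2011×9.3 + 0.2711×30.6 + 0.2536×69.0 = 28.5143 per 100 000.
Difference = 33.1539 − 28.5143 = 4.6396.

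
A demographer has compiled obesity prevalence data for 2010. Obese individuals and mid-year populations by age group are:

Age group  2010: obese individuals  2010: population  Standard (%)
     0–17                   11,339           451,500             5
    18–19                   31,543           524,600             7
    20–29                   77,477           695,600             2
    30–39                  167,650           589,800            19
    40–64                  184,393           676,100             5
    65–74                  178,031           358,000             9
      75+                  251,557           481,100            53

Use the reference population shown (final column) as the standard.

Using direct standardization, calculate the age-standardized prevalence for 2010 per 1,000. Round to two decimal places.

397.22

Age-specific rates per 1,000 for 2010: 25.114, 60.128, 111.382, 284.249, 272.730, 497.293, 522.879.
Standard weights: 0.05, 0.07, 0.02, 0.19, 0.05, 0.09, 0.53.
Standardized rate: 0.0500×25.114 + 0.0700×60.128 + 0.0200×111.382 + 0.1900×284.249 + 0.0500×272.730 + 0.0900×497.293 + 0.5300×522.879 = 397.2183 per 1,000.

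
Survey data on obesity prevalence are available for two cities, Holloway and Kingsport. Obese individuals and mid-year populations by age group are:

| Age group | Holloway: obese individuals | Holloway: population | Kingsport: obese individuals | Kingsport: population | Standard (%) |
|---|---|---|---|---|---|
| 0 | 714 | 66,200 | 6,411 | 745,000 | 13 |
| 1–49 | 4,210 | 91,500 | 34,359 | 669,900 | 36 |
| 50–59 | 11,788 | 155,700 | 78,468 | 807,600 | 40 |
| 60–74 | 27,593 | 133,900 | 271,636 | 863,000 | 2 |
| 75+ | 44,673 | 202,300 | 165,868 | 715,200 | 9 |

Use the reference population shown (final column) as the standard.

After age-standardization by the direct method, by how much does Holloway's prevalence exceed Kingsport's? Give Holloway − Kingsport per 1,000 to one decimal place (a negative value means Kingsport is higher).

Age-specific rates per 1,000 for Holloway: 10.785, 46.011, 75.710, 206.072, 220.826.
For Kingsport: 8.605, 51.290, 97.162, 314.758, 231.918.
Standard weights: 0.13, 0.36, 0.40, 0.02, 0.09.
Holloway: 0.1300×10.785 + 0.3600×46.011 + 0.4000×75.710 + 0.0200×206.072 + 0.0900×220.826 = 72.2457 per 1,000.
Kingsport: 0.1300×8.605 + 0.3600×51.290 + 0.4000×97.162 + 0.0200×314.758 + 0.0900×231.918 = 85.6156 per 1,000.
Difference = 72.2457 − 85.6156 = -13.3699.

-13.4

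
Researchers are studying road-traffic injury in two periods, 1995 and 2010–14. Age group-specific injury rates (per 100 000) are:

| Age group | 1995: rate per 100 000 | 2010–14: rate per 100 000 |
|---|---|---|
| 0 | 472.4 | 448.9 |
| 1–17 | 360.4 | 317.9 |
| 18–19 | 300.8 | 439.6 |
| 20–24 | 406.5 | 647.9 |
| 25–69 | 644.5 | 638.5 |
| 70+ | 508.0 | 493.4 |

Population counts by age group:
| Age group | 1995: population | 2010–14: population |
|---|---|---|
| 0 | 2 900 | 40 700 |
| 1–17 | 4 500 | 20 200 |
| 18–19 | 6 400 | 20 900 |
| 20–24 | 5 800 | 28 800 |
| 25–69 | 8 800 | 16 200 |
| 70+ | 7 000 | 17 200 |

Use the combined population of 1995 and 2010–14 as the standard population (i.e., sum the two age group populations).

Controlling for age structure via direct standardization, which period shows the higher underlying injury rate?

Combined standard total = 179 400; weights = 0.2430, 0.1377, 0.1522, 0.1929, 0.1394, 0.1349.
1995: 0.2430×472.4 + 0.1377×360.4 + 0.1522×300.8 + 0.1929×406.5 + 0.1394×644.5 + 0.1349×508.0 = 446.9418 per 100 000.
2010–14: 0.2430×448.9 + 0.1377×317.9 + 0.1522×439.6 + 0.1929×647.9 + 0.1394×638.5 + 0.1349×493.4 = 500.2529 per 100 000.

2010–14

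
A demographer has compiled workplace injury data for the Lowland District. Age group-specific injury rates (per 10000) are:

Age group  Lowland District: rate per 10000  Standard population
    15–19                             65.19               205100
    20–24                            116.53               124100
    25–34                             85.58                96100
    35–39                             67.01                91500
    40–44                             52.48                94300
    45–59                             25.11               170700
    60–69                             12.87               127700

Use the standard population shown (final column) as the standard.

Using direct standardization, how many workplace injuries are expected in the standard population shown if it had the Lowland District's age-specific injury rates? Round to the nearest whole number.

Expected workplace injuries = Σ (standard pop × age-specific rate ÷ 10000)
= 205100×65.19/10000 + 124100×116.53/10000 + 96100×85.58/10000 + 91500×67.01/10000 + 94300×52.48/10000 + 170700×25.11/10000 + 127700×12.87/10000
= 1337.05 + 1446.14 + 822.42 + 613.14 + 494.89 + 428.63 + 164.35 = 5306.61.

5307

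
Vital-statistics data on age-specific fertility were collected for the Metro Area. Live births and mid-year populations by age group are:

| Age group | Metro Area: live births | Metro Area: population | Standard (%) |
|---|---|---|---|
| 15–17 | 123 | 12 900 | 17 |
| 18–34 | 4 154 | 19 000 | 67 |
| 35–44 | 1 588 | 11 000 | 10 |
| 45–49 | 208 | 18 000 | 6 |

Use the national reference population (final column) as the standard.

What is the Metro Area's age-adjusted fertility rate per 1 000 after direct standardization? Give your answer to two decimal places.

163.23

Age-specific rates per 1 000 for the Metro Area: 9.535, 218.632, 144.364, 11.556.
Standard weights: 0.17, 0.67, 0.10, 0.06.
Standardized rate: 0.1700×9.535 + 0.6700×218.632 + 0.1000×144.364 + 0.0600×11.556 = 163.2338 per 1 000.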